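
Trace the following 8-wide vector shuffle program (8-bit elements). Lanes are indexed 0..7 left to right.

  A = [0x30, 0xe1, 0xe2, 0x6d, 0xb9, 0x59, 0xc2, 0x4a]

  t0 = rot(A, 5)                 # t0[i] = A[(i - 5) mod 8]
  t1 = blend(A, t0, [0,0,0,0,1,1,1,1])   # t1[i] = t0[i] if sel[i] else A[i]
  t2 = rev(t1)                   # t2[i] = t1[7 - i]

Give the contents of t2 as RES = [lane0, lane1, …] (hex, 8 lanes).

t0 = [0x6d, 0xb9, 0x59, 0xc2, 0x4a, 0x30, 0xe1, 0xe2]
t1 = [0x30, 0xe1, 0xe2, 0x6d, 0x4a, 0x30, 0xe1, 0xe2]
t2 = [0xe2, 0xe1, 0x30, 0x4a, 0x6d, 0xe2, 0xe1, 0x30]

RES = [0xe2, 0xe1, 0x30, 0x4a, 0x6d, 0xe2, 0xe1, 0x30]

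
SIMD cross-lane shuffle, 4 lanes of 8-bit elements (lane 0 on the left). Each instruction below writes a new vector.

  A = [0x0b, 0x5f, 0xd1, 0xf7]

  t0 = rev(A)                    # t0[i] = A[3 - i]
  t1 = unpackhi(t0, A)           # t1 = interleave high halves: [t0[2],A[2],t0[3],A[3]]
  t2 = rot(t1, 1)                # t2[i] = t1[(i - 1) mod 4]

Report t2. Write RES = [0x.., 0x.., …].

RES = [ 0xf7  0x5f  0xd1  0x0b ]

→ t0 |f7|d1|5f|0b|
→ t1 |5f|d1|0b|f7|
→ t2 |f7|5f|d1|0b|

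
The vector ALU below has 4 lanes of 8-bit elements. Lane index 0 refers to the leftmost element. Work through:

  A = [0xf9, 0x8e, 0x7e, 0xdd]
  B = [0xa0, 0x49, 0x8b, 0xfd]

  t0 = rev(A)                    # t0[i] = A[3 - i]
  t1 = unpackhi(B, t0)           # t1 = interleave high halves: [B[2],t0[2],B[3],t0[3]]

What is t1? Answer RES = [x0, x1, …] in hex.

RES = [ 0x8b  0x8e  0xfd  0xf9 ]

  t0: dd 7e 8e f9
  t1: 8b 8e fd f9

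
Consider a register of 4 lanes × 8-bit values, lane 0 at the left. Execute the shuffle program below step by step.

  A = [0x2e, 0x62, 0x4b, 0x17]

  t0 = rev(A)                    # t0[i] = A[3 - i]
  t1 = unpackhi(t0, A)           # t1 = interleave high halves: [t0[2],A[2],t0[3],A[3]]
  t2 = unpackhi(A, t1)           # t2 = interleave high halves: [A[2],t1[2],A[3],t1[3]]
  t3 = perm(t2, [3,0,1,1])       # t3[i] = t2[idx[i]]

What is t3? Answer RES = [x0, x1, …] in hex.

RES = [0x17, 0x4b, 0x2e, 0x2e]

  t0: 17 4b 62 2e
  t1: 62 4b 2e 17
  t2: 4b 2e 17 17
  t3: 17 4b 2e 2e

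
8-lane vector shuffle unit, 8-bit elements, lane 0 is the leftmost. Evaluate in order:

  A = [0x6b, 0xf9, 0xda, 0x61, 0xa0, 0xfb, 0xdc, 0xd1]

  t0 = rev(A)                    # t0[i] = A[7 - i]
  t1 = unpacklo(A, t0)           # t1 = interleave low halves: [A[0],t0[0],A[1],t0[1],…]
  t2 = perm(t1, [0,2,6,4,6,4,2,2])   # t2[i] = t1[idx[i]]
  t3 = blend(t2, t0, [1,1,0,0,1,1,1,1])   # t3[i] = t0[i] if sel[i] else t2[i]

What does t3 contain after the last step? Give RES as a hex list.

  t0: d1 dc fb a0 61 da f9 6b
  t1: 6b d1 f9 dc da fb 61 a0
  t2: 6b f9 61 da 61 da f9 f9
  t3: d1 dc 61 da 61 da f9 6b

RES = [ 0xd1  0xdc  0x61  0xda  0x61  0xda  0xf9  0x6b ]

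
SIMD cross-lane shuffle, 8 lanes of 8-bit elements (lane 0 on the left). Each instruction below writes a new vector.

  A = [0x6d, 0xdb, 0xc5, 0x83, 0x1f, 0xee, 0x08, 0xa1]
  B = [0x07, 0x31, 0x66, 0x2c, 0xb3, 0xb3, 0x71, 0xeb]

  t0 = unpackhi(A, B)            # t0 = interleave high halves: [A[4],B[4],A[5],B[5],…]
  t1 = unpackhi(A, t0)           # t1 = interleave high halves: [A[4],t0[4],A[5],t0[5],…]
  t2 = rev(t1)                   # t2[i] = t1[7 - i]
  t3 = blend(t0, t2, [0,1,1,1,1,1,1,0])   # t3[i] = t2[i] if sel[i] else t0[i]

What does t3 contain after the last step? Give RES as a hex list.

RES = [0x1f, 0xa1, 0xa1, 0x08, 0x71, 0xee, 0x08, 0xeb]

  t0: 1f b3 ee b3 08 71 a1 eb
  t1: 1f 08 ee 71 08 a1 a1 eb
  t2: eb a1 a1 08 71 ee 08 1f
  t3: 1f a1 a1 08 71 ee 08 eb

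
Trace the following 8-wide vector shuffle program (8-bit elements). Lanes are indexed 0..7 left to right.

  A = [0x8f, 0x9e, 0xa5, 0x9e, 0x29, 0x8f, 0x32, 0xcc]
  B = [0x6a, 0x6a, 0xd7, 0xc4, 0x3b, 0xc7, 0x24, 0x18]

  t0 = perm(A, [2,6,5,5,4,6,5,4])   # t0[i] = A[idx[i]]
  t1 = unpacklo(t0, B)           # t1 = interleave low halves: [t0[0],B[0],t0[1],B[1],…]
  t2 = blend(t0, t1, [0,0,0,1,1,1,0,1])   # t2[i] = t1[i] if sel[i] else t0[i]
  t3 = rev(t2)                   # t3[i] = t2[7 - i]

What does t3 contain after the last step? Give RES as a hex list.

RES = [ 0xc4  0x8f  0xd7  0x8f  0x6a  0x8f  0x32  0xa5 ]

→ t0 |a5|32|8f|8f|29|32|8f|29|
→ t1 |a5|6a|32|6a|8f|d7|8f|c4|
→ t2 |a5|32|8f|6a|8f|d7|8f|c4|
→ t3 |c4|8f|d7|8f|6a|8f|32|a5|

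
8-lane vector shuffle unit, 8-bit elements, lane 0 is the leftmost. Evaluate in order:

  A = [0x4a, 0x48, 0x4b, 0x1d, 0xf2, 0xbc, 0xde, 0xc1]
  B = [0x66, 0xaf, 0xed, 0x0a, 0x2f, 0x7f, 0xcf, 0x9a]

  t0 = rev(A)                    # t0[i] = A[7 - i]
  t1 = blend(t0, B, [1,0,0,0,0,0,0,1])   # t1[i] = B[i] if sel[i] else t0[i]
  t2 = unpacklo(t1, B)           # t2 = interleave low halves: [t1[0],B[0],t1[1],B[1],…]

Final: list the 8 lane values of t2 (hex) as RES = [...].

  t0: c1 de bc f2 1d 4b 48 4a
  t1: 66 de bc f2 1d 4b 48 9a
  t2: 66 66 de af bc ed f2 0a

RES = [ 0x66  0x66  0xde  0xaf  0xbc  0xed  0xf2  0x0a ]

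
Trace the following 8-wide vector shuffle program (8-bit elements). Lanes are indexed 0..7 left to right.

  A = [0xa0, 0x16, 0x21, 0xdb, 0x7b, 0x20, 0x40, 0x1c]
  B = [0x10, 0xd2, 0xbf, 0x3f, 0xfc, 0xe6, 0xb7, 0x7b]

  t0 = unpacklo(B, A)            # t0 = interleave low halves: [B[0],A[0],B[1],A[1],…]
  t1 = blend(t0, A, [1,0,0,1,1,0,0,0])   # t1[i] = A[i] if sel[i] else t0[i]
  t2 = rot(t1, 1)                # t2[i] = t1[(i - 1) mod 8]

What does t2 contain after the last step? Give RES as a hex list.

RES = [ 0xdb  0xa0  0xa0  0xd2  0xdb  0x7b  0x21  0x3f ]

  t0: 10 a0 d2 16 bf 21 3f db
  t1: a0 a0 d2 db 7b 21 3f db
  t2: db a0 a0 d2 db 7b 21 3f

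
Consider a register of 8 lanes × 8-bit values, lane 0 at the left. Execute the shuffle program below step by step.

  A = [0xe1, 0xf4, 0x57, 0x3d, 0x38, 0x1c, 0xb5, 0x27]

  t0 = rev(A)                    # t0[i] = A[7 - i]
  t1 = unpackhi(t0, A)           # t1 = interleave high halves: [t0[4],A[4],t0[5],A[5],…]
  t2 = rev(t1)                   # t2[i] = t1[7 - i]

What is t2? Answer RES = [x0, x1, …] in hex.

→ t0 |27|b5|1c|38|3d|57|f4|e1|
→ t1 |3d|38|57|1c|f4|b5|e1|27|
→ t2 |27|e1|b5|f4|1c|57|38|3d|

RES = [ 0x27  0xe1  0xb5  0xf4  0x1c  0x57  0x38  0x3d ]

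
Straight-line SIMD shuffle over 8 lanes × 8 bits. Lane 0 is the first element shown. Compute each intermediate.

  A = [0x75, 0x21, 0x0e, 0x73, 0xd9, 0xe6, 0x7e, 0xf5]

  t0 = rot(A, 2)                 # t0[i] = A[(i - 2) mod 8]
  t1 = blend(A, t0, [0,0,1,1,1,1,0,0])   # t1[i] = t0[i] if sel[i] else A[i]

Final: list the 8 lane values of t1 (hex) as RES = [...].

RES = [0x75, 0x21, 0x75, 0x21, 0x0e, 0x73, 0x7e, 0xf5]

  t0: 7e f5 75 21 0e 73 d9 e6
  t1: 75 21 75 21 0e 73 7e f5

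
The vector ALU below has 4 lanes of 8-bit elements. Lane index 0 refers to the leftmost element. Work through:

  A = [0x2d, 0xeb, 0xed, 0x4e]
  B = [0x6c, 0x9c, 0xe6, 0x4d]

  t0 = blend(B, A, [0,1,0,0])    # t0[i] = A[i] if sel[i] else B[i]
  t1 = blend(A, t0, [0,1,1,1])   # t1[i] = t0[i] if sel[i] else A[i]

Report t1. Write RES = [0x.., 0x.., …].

RES = [0x2d, 0xeb, 0xe6, 0x4d]

  t0: 6c eb e6 4d
  t1: 2d eb e6 4d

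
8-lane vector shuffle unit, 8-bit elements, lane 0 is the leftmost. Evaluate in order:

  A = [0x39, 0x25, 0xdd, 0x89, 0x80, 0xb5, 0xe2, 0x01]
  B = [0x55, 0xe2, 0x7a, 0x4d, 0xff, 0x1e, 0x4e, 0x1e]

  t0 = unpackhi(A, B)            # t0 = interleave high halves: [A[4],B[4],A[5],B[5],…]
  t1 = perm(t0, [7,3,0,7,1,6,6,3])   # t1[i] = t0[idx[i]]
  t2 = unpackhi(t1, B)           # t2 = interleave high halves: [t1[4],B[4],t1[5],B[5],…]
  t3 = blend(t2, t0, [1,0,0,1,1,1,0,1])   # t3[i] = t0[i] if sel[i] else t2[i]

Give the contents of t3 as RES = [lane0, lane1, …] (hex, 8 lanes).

t0 = [0x80, 0xff, 0xb5, 0x1e, 0xe2, 0x4e, 0x01, 0x1e]
t1 = [0x1e, 0x1e, 0x80, 0x1e, 0xff, 0x01, 0x01, 0x1e]
t2 = [0xff, 0xff, 0x01, 0x1e, 0x01, 0x4e, 0x1e, 0x1e]
t3 = [0x80, 0xff, 0x01, 0x1e, 0xe2, 0x4e, 0x1e, 0x1e]

RES = [0x80, 0xff, 0x01, 0x1e, 0xe2, 0x4e, 0x1e, 0x1e]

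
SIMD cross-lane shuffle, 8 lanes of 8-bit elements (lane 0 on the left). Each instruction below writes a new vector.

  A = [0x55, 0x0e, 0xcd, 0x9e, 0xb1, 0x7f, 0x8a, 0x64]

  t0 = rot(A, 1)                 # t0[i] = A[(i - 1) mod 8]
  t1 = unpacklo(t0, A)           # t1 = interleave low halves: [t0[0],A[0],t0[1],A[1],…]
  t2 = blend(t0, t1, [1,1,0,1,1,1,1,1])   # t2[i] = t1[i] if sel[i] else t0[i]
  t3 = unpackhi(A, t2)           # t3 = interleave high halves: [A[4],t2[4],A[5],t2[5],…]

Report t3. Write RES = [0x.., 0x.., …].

→ t0 |64|55|0e|cd|9e|b1|7f|8a|
→ t1 |64|55|55|0e|0e|cd|cd|9e|
→ t2 |64|55|0e|0e|0e|cd|cd|9e|
→ t3 |b1|0e|7f|cd|8a|cd|64|9e|

RES = [0xb1, 0x0e, 0x7f, 0xcd, 0x8a, 0xcd, 0x64, 0x9e]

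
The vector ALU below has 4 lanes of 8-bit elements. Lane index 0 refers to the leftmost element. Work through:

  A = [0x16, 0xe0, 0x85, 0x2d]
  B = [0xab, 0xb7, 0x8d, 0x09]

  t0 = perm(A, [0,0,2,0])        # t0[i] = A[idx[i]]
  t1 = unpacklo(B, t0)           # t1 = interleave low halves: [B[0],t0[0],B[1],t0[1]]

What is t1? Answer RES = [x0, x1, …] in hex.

RES = [0xab, 0x16, 0xb7, 0x16]

t0 = [0x16, 0x16, 0x85, 0x16]
t1 = [0xab, 0x16, 0xb7, 0x16]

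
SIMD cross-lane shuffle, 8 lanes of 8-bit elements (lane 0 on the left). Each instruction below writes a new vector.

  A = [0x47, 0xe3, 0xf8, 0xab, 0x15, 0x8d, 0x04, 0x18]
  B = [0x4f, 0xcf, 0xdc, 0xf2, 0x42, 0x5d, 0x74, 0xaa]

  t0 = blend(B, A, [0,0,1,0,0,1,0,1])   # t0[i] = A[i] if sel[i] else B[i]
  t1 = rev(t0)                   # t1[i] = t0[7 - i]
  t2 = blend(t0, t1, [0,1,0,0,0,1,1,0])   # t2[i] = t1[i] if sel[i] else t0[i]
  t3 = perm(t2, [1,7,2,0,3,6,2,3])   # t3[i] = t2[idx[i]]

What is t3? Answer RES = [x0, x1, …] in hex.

RES = [ 0x74  0x18  0xf8  0x4f  0xf2  0xcf  0xf8  0xf2 ]

  t0: 4f cf f8 f2 42 8d 74 18
  t1: 18 74 8d 42 f2 f8 cf 4f
  t2: 4f 74 f8 f2 42 f8 cf 18
  t3: 74 18 f8 4f f2 cf f8 f2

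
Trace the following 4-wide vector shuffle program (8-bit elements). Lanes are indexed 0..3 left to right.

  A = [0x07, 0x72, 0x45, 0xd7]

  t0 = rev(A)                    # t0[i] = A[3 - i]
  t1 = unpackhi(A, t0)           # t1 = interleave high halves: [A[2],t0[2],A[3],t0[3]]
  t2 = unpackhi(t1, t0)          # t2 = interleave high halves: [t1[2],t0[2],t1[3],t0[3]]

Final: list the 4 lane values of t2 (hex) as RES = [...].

→ t0 |d7|45|72|07|
→ t1 |45|72|d7|07|
→ t2 |d7|72|07|07|

RES = [ 0xd7  0x72  0x07  0x07 ]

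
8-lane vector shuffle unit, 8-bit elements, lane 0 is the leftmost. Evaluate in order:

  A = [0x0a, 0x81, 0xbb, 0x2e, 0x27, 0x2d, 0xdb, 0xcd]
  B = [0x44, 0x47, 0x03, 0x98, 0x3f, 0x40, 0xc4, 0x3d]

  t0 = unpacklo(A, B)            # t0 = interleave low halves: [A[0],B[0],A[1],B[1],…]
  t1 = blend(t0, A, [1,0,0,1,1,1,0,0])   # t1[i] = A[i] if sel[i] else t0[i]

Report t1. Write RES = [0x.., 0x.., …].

RES = [ 0x0a  0x44  0x81  0x2e  0x27  0x2d  0x2e  0x98 ]

t0 = [0x0a, 0x44, 0x81, 0x47, 0xbb, 0x03, 0x2e, 0x98]
t1 = [0x0a, 0x44, 0x81, 0x2e, 0x27, 0x2d, 0x2e, 0x98]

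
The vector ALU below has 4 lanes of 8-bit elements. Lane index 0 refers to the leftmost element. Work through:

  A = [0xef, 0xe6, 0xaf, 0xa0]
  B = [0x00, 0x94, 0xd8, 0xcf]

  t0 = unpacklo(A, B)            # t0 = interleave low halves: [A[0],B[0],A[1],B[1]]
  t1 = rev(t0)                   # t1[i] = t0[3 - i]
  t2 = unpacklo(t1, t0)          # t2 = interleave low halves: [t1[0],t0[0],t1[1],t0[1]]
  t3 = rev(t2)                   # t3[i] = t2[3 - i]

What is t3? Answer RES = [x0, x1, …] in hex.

  t0: ef 00 e6 94
  t1: 94 e6 00 ef
  t2: 94 ef e6 00
  t3: 00 e6 ef 94

RES = [0x00, 0xe6, 0xef, 0x94]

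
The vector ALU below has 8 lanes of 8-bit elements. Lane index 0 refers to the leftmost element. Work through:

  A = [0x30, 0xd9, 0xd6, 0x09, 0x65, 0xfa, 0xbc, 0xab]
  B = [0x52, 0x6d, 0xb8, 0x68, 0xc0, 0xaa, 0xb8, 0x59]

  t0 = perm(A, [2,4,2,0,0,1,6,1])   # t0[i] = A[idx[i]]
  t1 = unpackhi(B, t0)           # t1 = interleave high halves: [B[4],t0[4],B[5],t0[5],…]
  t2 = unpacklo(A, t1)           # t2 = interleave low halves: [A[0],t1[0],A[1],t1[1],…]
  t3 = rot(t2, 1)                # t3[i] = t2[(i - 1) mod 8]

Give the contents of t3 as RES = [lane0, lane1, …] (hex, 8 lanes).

RES = [0xd9, 0x30, 0xc0, 0xd9, 0x30, 0xd6, 0xaa, 0x09]

  t0: d6 65 d6 30 30 d9 bc d9
  t1: c0 30 aa d9 b8 bc 59 d9
  t2: 30 c0 d9 30 d6 aa 09 d9
  t3: d9 30 c0 d9 30 d6 aa 09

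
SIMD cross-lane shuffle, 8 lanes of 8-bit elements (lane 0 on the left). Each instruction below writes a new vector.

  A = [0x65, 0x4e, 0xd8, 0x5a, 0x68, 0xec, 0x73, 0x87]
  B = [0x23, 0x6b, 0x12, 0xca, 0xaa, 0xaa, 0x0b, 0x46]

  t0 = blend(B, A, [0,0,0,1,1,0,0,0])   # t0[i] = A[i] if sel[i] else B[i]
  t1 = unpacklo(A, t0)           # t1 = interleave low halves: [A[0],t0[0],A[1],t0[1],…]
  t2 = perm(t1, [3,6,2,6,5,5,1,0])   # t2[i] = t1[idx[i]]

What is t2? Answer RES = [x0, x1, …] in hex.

  t0: 23 6b 12 5a 68 aa 0b 46
  t1: 65 23 4e 6b d8 12 5a 5a
  t2: 6b 5a 4e 5a 12 12 23 65

RES = [0x6b, 0x5a, 0x4e, 0x5a, 0x12, 0x12, 0x23, 0x65]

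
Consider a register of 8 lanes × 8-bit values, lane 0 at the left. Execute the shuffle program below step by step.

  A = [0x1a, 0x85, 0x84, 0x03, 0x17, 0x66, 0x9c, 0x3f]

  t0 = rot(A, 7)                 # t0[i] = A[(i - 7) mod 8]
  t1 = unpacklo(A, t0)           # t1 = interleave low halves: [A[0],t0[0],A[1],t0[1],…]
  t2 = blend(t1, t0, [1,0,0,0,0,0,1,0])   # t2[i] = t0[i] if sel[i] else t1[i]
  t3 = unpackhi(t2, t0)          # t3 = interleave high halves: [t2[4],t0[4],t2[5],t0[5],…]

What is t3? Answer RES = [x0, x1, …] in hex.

RES = [ 0x84  0x66  0x03  0x9c  0x3f  0x3f  0x17  0x1a ]

t0 = [0x85, 0x84, 0x03, 0x17, 0x66, 0x9c, 0x3f, 0x1a]
t1 = [0x1a, 0x85, 0x85, 0x84, 0x84, 0x03, 0x03, 0x17]
t2 = [0x85, 0x85, 0x85, 0x84, 0x84, 0x03, 0x3f, 0x17]
t3 = [0x84, 0x66, 0x03, 0x9c, 0x3f, 0x3f, 0x17, 0x1a]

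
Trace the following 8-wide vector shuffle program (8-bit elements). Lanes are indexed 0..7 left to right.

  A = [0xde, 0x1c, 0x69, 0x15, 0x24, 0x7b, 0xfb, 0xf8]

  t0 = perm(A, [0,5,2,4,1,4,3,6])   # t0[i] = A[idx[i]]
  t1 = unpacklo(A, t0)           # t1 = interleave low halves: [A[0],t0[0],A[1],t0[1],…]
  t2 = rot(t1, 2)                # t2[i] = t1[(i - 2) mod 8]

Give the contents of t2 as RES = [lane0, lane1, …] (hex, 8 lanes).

RES = [ 0x15  0x24  0xde  0xde  0x1c  0x7b  0x69  0x69 ]

t0 = [0xde, 0x7b, 0x69, 0x24, 0x1c, 0x24, 0x15, 0xfb]
t1 = [0xde, 0xde, 0x1c, 0x7b, 0x69, 0x69, 0x15, 0x24]
t2 = [0x15, 0x24, 0xde, 0xde, 0x1c, 0x7b, 0x69, 0x69]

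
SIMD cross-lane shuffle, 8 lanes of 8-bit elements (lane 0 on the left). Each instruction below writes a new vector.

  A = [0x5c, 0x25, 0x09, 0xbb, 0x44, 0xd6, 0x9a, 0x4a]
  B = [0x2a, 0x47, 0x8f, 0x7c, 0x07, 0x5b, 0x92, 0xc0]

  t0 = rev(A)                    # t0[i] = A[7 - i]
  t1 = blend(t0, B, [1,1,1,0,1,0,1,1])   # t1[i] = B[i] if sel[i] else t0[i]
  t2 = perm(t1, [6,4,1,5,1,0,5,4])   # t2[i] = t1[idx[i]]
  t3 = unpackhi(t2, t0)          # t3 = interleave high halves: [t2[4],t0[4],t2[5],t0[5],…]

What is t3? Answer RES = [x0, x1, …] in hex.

RES = [ 0x47  0xbb  0x2a  0x09  0x09  0x25  0x07  0x5c ]

  t0: 4a 9a d6 44 bb 09 25 5c
  t1: 2a 47 8f 44 07 09 92 c0
  t2: 92 07 47 09 47 2a 09 07
  t3: 47 bb 2a 09 09 25 07 5c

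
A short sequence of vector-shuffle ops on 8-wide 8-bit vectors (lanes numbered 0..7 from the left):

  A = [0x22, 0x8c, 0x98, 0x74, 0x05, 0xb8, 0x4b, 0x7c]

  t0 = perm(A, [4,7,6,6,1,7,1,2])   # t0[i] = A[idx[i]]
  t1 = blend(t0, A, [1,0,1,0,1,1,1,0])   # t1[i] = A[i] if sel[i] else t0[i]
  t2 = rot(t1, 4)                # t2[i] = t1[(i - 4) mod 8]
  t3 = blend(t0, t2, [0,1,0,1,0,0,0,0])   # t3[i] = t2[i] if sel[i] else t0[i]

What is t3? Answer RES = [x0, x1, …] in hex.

RES = [ 0x05  0xb8  0x4b  0x98  0x8c  0x7c  0x8c  0x98 ]

→ t0 |05|7c|4b|4b|8c|7c|8c|98|
→ t1 |22|7c|98|4b|05|b8|4b|98|
→ t2 |05|b8|4b|98|22|7c|98|4b|
→ t3 |05|b8|4b|98|8c|7c|8c|98|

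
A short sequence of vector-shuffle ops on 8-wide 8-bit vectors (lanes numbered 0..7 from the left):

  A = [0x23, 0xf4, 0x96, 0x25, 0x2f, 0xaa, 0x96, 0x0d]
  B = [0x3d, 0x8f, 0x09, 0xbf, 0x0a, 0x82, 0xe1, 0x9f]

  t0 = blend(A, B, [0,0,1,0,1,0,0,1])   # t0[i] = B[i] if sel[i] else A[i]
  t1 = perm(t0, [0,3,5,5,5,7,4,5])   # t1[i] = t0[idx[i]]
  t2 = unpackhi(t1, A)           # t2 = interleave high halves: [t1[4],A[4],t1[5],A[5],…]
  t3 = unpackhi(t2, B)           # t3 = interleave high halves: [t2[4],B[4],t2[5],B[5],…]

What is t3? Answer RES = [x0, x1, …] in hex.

RES = [0x0a, 0x0a, 0x96, 0x82, 0xaa, 0xe1, 0x0d, 0x9f]

t0 = [0x23, 0xf4, 0x09, 0x25, 0x0a, 0xaa, 0x96, 0x9f]
t1 = [0x23, 0x25, 0xaa, 0xaa, 0xaa, 0x9f, 0x0a, 0xaa]
t2 = [0xaa, 0x2f, 0x9f, 0xaa, 0x0a, 0x96, 0xaa, 0x0d]
t3 = [0x0a, 0x0a, 0x96, 0x82, 0xaa, 0xe1, 0x0d, 0x9f]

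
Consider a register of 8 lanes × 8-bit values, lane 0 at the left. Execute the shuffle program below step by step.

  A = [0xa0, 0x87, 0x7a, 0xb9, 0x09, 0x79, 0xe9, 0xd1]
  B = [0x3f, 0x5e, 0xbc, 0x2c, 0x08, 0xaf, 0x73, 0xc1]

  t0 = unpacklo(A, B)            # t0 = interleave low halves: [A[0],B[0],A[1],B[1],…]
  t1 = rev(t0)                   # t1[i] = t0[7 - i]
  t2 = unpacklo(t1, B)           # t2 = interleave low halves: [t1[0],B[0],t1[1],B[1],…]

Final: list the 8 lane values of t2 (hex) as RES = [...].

t0 = [0xa0, 0x3f, 0x87, 0x5e, 0x7a, 0xbc, 0xb9, 0x2c]
t1 = [0x2c, 0xb9, 0xbc, 0x7a, 0x5e, 0x87, 0x3f, 0xa0]
t2 = [0x2c, 0x3f, 0xb9, 0x5e, 0xbc, 0xbc, 0x7a, 0x2c]

RES = [ 0x2c  0x3f  0xb9  0x5e  0xbc  0xbc  0x7a  0x2c ]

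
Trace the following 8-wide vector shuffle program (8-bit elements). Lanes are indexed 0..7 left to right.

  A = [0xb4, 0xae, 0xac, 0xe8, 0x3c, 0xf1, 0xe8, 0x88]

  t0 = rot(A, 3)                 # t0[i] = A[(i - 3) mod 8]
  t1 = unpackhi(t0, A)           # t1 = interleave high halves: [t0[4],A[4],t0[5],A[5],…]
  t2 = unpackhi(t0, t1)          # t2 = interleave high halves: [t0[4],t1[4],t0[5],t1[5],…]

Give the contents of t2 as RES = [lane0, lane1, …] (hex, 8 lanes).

  t0: f1 e8 88 b4 ae ac e8 3c
  t1: ae 3c ac f1 e8 e8 3c 88
  t2: ae e8 ac e8 e8 3c 3c 88

RES = [ 0xae  0xe8  0xac  0xe8  0xe8  0x3c  0x3c  0x88 ]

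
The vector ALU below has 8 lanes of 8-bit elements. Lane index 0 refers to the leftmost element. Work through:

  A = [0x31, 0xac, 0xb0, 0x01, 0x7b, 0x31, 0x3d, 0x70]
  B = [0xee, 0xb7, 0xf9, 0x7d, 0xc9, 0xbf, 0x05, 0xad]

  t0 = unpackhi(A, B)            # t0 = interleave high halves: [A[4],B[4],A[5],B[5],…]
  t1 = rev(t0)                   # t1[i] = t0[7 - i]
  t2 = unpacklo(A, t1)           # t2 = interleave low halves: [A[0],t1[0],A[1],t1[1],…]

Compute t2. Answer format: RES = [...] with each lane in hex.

t0 = [0x7b, 0xc9, 0x31, 0xbf, 0x3d, 0x05, 0x70, 0xad]
t1 = [0xad, 0x70, 0x05, 0x3d, 0xbf, 0x31, 0xc9, 0x7b]
t2 = [0x31, 0xad, 0xac, 0x70, 0xb0, 0x05, 0x01, 0x3d]

RES = [ 0x31  0xad  0xac  0x70  0xb0  0x05  0x01  0x3d ]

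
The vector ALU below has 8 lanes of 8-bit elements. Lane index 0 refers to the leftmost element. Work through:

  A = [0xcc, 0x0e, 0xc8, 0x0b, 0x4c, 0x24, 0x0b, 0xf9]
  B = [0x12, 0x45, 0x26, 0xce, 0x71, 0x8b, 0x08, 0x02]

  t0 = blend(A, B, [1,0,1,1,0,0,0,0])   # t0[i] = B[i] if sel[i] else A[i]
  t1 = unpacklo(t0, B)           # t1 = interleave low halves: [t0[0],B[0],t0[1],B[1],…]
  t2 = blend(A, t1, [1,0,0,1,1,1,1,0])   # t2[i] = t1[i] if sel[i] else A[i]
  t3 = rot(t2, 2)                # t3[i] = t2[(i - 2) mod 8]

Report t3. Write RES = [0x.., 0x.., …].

RES = [ 0xce  0xf9  0x12  0x0e  0xc8  0x45  0x26  0x26 ]

  t0: 12 0e 26 ce 4c 24 0b f9
  t1: 12 12 0e 45 26 26 ce ce
  t2: 12 0e c8 45 26 26 ce f9
  t3: ce f9 12 0e c8 45 26 26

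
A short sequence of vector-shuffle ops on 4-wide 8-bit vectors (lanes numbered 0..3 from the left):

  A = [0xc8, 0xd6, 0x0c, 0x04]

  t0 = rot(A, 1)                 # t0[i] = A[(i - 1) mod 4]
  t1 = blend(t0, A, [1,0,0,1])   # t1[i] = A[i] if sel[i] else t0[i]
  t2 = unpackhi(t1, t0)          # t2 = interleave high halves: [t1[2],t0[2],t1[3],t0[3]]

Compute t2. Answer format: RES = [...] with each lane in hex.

→ t0 |04|c8|d6|0c|
→ t1 |c8|c8|d6|04|
→ t2 |d6|d6|04|0c|

RES = [0xd6, 0xd6, 0x04, 0x0c]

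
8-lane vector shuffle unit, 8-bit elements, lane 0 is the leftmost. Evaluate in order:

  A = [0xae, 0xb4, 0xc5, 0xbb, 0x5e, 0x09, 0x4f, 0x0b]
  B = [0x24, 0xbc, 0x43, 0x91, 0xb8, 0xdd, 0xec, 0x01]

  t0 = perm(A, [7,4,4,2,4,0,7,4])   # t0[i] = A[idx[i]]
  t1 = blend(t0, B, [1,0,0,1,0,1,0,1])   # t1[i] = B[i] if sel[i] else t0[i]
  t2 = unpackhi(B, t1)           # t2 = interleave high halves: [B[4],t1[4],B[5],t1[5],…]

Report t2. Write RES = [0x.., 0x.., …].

t0 = [0x0b, 0x5e, 0x5e, 0xc5, 0x5e, 0xae, 0x0b, 0x5e]
t1 = [0x24, 0x5e, 0x5e, 0x91, 0x5e, 0xdd, 0x0b, 0x01]
t2 = [0xb8, 0x5e, 0xdd, 0xdd, 0xec, 0x0b, 0x01, 0x01]

RES = [ 0xb8  0x5e  0xdd  0xdd  0xec  0x0b  0x01  0x01 ]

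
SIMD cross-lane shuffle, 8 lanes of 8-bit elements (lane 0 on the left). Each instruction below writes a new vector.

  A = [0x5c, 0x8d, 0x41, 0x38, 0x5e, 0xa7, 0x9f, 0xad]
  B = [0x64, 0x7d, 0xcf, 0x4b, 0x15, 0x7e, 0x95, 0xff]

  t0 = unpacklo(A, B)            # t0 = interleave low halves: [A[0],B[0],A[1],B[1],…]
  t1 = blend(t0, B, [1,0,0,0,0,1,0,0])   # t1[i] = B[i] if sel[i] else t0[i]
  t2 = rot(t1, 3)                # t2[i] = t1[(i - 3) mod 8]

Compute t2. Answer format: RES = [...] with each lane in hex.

  t0: 5c 64 8d 7d 41 cf 38 4b
  t1: 64 64 8d 7d 41 7e 38 4b
  t2: 7e 38 4b 64 64 8d 7d 41

RES = [0x7e, 0x38, 0x4b, 0x64, 0x64, 0x8d, 0x7d, 0x41]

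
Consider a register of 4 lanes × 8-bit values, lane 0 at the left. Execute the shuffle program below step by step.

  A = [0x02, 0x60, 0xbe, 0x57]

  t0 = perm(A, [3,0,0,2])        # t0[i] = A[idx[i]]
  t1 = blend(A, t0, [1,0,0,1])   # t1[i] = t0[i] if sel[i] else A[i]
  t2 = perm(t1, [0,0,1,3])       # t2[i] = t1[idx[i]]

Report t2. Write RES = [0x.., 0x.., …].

  t0: 57 02 02 be
  t1: 57 60 be be
  t2: 57 57 60 be

RES = [ 0x57  0x57  0x60  0xbe ]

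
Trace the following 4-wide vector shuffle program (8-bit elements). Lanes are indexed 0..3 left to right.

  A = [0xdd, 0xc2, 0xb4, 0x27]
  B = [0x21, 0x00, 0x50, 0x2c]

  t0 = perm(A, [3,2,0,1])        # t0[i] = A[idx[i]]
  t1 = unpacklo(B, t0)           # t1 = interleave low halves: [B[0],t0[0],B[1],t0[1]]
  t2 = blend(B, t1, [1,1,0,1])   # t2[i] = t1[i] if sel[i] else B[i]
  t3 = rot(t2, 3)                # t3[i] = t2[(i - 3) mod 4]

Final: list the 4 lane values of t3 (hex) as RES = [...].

RES = [0x27, 0x50, 0xb4, 0x21]

  t0: 27 b4 dd c2
  t1: 21 27 00 b4
  t2: 21 27 50 b4
  t3: 27 50 b4 21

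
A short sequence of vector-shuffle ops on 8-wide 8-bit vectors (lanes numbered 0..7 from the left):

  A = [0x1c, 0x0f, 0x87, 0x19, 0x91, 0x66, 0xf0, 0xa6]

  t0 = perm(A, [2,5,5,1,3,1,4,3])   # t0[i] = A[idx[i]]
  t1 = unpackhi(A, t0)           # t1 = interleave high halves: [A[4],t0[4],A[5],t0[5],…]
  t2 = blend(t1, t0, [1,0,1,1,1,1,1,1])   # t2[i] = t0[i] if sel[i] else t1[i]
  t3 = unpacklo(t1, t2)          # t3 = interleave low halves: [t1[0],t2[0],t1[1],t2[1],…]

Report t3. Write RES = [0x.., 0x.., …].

RES = [0x91, 0x87, 0x19, 0x19, 0x66, 0x66, 0x0f, 0x0f]

t0 = [0x87, 0x66, 0x66, 0x0f, 0x19, 0x0f, 0x91, 0x19]
t1 = [0x91, 0x19, 0x66, 0x0f, 0xf0, 0x91, 0xa6, 0x19]
t2 = [0x87, 0x19, 0x66, 0x0f, 0x19, 0x0f, 0x91, 0x19]
t3 = [0x91, 0x87, 0x19, 0x19, 0x66, 0x66, 0x0f, 0x0f]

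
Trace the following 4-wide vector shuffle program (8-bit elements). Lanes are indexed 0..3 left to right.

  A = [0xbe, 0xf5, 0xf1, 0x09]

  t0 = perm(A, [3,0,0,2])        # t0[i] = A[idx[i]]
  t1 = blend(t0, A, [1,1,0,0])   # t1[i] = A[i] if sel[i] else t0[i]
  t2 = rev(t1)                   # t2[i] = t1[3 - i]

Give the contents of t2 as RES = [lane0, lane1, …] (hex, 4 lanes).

RES = [ 0xf1  0xbe  0xf5  0xbe ]

  t0: 09 be be f1
  t1: be f5 be f1
  t2: f1 be f5 be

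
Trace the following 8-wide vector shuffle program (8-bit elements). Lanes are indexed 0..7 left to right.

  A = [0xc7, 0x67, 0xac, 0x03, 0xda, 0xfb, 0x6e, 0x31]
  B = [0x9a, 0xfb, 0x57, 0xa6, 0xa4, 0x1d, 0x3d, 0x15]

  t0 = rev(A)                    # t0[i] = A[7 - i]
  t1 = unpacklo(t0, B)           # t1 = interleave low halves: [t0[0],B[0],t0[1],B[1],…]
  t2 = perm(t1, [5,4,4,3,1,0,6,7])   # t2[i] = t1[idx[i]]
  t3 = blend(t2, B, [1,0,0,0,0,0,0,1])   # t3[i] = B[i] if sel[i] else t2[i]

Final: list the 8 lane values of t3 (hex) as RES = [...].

t0 = [0x31, 0x6e, 0xfb, 0xda, 0x03, 0xac, 0x67, 0xc7]
t1 = [0x31, 0x9a, 0x6e, 0xfb, 0xfb, 0x57, 0xda, 0xa6]
t2 = [0x57, 0xfb, 0xfb, 0xfb, 0x9a, 0x31, 0xda, 0xa6]
t3 = [0x9a, 0xfb, 0xfb, 0xfb, 0x9a, 0x31, 0xda, 0x15]

RES = [0x9a, 0xfb, 0xfb, 0xfb, 0x9a, 0x31, 0xda, 0x15]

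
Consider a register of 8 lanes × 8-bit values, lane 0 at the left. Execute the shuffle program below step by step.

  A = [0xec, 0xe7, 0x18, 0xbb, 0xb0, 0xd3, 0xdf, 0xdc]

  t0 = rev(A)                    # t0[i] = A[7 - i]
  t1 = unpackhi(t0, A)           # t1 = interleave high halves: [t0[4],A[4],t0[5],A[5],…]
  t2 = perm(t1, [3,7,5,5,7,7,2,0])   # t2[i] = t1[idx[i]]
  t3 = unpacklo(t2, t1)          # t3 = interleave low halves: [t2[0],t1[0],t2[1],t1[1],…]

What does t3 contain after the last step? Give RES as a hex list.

RES = [ 0xd3  0xbb  0xdc  0xb0  0xdf  0x18  0xdf  0xd3 ]

t0 = [0xdc, 0xdf, 0xd3, 0xb0, 0xbb, 0x18, 0xe7, 0xec]
t1 = [0xbb, 0xb0, 0x18, 0xd3, 0xe7, 0xdf, 0xec, 0xdc]
t2 = [0xd3, 0xdc, 0xdf, 0xdf, 0xdc, 0xdc, 0x18, 0xbb]
t3 = [0xd3, 0xbb, 0xdc, 0xb0, 0xdf, 0x18, 0xdf, 0xd3]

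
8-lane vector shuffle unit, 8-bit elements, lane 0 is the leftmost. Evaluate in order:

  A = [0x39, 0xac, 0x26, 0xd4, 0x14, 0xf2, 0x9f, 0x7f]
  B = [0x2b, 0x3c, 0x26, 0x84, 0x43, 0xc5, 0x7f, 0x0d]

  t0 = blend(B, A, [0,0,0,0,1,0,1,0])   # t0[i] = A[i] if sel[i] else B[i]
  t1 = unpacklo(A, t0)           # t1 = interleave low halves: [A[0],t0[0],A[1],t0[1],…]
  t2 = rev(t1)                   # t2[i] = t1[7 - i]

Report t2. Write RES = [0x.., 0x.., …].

RES = [0x84, 0xd4, 0x26, 0x26, 0x3c, 0xac, 0x2b, 0x39]

→ t0 |2b|3c|26|84|14|c5|9f|0d|
→ t1 |39|2b|ac|3c|26|26|d4|84|
→ t2 |84|d4|26|26|3c|ac|2b|39|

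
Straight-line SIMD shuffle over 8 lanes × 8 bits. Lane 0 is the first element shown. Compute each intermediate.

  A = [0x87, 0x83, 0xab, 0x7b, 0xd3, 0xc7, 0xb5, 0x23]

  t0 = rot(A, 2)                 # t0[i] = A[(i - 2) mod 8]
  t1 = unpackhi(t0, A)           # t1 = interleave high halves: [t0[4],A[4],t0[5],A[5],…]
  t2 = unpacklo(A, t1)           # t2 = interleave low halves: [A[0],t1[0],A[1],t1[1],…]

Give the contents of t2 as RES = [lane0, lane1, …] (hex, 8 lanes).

RES = [0x87, 0xab, 0x83, 0xd3, 0xab, 0x7b, 0x7b, 0xc7]

t0 = [0xb5, 0x23, 0x87, 0x83, 0xab, 0x7b, 0xd3, 0xc7]
t1 = [0xab, 0xd3, 0x7b, 0xc7, 0xd3, 0xb5, 0xc7, 0x23]
t2 = [0x87, 0xab, 0x83, 0xd3, 0xab, 0x7b, 0x7b, 0xc7]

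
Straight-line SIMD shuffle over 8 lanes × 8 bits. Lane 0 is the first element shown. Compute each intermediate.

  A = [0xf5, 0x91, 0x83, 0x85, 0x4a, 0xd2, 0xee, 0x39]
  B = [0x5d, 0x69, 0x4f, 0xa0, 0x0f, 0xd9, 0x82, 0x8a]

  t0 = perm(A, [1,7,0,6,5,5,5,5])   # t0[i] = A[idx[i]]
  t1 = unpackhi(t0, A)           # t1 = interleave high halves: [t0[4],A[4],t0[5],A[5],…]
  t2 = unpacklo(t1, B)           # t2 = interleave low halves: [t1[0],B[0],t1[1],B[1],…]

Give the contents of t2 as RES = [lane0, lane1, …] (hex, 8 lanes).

RES = [ 0xd2  0x5d  0x4a  0x69  0xd2  0x4f  0xd2  0xa0 ]

→ t0 |91|39|f5|ee|d2|d2|d2|d2|
→ t1 |d2|4a|d2|d2|d2|ee|d2|39|
→ t2 |d2|5d|4a|69|d2|4f|d2|a0|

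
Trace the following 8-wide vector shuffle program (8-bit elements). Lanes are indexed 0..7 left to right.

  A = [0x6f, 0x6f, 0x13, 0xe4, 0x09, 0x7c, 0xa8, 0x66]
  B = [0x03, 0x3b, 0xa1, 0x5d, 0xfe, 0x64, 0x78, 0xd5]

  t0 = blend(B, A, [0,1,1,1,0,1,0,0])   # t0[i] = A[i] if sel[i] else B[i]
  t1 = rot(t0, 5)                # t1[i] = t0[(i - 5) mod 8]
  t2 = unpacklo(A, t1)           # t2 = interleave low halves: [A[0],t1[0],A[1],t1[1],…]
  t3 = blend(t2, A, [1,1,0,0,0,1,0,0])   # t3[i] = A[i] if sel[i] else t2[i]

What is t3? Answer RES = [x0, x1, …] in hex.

RES = [0x6f, 0x6f, 0x6f, 0xfe, 0x13, 0x7c, 0xe4, 0x78]

  t0: 03 6f 13 e4 fe 7c 78 d5
  t1: e4 fe 7c 78 d5 03 6f 13
  t2: 6f e4 6f fe 13 7c e4 78
  t3: 6f 6f 6f fe 13 7c e4 78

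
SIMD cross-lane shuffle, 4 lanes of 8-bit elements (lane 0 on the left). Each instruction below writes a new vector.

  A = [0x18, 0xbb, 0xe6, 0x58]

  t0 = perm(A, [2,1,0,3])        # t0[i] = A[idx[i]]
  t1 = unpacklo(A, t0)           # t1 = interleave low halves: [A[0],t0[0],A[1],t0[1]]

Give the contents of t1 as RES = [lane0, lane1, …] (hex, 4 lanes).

t0 = [0xe6, 0xbb, 0x18, 0x58]
t1 = [0x18, 0xe6, 0xbb, 0xbb]

RES = [ 0x18  0xe6  0xbb  0xbb ]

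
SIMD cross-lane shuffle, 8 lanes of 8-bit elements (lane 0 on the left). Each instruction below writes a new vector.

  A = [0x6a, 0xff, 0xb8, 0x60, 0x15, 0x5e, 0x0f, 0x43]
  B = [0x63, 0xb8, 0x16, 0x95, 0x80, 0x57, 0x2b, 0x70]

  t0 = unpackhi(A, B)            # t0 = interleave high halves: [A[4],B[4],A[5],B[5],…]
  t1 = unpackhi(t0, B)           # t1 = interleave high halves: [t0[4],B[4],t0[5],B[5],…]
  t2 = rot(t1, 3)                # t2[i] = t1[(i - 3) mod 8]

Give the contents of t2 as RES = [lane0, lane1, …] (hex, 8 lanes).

t0 = [0x15, 0x80, 0x5e, 0x57, 0x0f, 0x2b, 0x43, 0x70]
t1 = [0x0f, 0x80, 0x2b, 0x57, 0x43, 0x2b, 0x70, 0x70]
t2 = [0x2b, 0x70, 0x70, 0x0f, 0x80, 0x2b, 0x57, 0x43]

RES = [ 0x2b  0x70  0x70  0x0f  0x80  0x2b  0x57  0x43 ]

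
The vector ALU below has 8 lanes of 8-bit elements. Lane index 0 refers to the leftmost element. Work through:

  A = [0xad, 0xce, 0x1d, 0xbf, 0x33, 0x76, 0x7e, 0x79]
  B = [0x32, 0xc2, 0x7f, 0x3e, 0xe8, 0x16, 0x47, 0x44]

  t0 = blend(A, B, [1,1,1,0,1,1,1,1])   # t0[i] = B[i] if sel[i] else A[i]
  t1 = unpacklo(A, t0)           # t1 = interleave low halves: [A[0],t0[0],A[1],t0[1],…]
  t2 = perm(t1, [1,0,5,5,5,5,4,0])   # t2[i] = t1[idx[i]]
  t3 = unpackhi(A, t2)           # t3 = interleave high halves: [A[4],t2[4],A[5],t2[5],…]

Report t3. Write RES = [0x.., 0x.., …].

t0 = [0x32, 0xc2, 0x7f, 0xbf, 0xe8, 0x16, 0x47, 0x44]
t1 = [0xad, 0x32, 0xce, 0xc2, 0x1d, 0x7f, 0xbf, 0xbf]
t2 = [0x32, 0xad, 0x7f, 0x7f, 0x7f, 0x7f, 0x1d, 0xad]
t3 = [0x33, 0x7f, 0x76, 0x7f, 0x7e, 0x1d, 0x79, 0xad]

RES = [0x33, 0x7f, 0x76, 0x7f, 0x7e, 0x1d, 0x79, 0xad]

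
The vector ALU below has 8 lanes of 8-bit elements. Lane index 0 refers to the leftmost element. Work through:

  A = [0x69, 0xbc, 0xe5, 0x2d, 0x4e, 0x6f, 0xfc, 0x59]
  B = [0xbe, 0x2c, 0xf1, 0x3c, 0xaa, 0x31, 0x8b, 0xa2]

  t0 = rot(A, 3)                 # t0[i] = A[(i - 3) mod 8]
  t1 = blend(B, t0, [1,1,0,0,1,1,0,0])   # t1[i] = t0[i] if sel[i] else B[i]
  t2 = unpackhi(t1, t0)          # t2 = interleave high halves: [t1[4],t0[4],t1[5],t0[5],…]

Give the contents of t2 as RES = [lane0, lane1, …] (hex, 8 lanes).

→ t0 |6f|fc|59|69|bc|e5|2d|4e|
→ t1 |6f|fc|f1|3c|bc|e5|8b|a2|
→ t2 |bc|bc|e5|e5|8b|2d|a2|4e|

RES = [0xbc, 0xbc, 0xe5, 0xe5, 0x8b, 0x2d, 0xa2, 0x4e]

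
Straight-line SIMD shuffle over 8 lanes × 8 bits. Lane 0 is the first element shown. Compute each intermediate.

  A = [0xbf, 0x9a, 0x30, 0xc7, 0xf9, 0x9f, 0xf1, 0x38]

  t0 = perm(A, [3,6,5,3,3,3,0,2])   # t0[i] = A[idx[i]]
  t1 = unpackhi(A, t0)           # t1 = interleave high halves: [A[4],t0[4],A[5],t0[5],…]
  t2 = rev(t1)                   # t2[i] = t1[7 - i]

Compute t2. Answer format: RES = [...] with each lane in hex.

RES = [0x30, 0x38, 0xbf, 0xf1, 0xc7, 0x9f, 0xc7, 0xf9]

  t0: c7 f1 9f c7 c7 c7 bf 30
  t1: f9 c7 9f c7 f1 bf 38 30
  t2: 30 38 bf f1 c7 9f c7 f9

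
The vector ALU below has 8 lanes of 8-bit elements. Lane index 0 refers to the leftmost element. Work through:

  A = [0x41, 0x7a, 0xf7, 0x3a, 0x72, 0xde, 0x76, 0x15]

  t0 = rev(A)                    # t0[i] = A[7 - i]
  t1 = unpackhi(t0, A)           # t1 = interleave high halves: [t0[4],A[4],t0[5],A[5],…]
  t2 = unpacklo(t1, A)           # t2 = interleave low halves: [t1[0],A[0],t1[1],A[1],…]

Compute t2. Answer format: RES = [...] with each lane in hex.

RES = [ 0x3a  0x41  0x72  0x7a  0xf7  0xf7  0xde  0x3a ]

  t0: 15 76 de 72 3a f7 7a 41
  t1: 3a 72 f7 de 7a 76 41 15
  t2: 3a 41 72 7a f7 f7 de 3a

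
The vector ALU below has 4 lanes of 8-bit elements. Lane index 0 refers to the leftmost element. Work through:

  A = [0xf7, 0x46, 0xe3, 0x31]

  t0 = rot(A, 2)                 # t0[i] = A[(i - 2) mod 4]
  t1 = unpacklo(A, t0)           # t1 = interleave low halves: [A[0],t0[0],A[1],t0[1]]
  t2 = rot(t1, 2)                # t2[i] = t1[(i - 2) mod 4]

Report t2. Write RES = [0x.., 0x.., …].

t0 = [0xe3, 0x31, 0xf7, 0x46]
t1 = [0xf7, 0xe3, 0x46, 0x31]
t2 = [0x46, 0x31, 0xf7, 0xe3]

RES = [0x46, 0x31, 0xf7, 0xe3]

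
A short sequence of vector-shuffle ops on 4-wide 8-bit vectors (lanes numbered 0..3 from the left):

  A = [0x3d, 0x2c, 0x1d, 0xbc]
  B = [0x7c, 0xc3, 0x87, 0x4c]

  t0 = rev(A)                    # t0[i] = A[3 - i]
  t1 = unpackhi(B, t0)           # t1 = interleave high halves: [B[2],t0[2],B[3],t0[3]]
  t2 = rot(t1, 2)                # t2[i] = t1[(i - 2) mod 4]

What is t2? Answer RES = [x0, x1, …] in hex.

RES = [ 0x4c  0x3d  0x87  0x2c ]

  t0: bc 1d 2c 3d
  t1: 87 2c 4c 3d
  t2: 4c 3d 87 2c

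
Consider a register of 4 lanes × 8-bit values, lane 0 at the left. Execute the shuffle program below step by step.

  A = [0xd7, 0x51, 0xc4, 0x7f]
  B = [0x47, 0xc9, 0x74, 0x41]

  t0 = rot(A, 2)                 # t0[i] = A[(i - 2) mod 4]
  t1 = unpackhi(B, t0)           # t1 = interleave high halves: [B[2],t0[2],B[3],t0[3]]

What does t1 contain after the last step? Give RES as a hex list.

t0 = [0xc4, 0x7f, 0xd7, 0x51]
t1 = [0x74, 0xd7, 0x41, 0x51]

RES = [ 0x74  0xd7  0x41  0x51 ]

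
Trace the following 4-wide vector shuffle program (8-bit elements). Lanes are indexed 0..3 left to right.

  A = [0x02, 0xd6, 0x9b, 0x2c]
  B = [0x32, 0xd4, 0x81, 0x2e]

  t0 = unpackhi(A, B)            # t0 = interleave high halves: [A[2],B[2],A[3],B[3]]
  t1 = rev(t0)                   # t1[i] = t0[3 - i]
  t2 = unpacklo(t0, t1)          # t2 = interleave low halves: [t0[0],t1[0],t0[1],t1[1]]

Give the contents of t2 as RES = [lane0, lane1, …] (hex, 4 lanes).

RES = [ 0x9b  0x2e  0x81  0x2c ]

→ t0 |9b|81|2c|2e|
→ t1 |2e|2c|81|9b|
→ t2 |9b|2e|81|2c|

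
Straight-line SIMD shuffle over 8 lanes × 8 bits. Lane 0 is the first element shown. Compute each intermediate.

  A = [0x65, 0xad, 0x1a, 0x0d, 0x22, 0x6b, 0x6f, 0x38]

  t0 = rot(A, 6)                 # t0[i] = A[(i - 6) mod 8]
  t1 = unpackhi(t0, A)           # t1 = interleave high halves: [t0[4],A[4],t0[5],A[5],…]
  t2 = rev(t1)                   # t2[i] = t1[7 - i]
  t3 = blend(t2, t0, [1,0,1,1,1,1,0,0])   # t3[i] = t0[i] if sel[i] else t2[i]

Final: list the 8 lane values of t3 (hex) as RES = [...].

  t0: 1a 0d 22 6b 6f 38 65 ad
  t1: 6f 22 38 6b 65 6f ad 38
  t2: 38 ad 6f 65 6b 38 22 6f
  t3: 1a ad 22 6b 6f 38 22 6f

RES = [ 0x1a  0xad  0x22  0x6b  0x6f  0x38  0x22  0x6f ]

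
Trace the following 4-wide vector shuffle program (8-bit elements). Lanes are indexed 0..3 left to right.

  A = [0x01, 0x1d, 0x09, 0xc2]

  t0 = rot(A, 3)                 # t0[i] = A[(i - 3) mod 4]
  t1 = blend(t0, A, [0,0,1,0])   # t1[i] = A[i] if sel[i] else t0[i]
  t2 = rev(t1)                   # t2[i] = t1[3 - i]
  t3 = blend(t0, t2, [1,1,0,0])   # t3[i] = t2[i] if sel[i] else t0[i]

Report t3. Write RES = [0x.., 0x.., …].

RES = [ 0x01  0x09  0xc2  0x01 ]

→ t0 |1d|09|c2|01|
→ t1 |1d|09|09|01|
→ t2 |01|09|09|1d|
→ t3 |01|09|c2|01|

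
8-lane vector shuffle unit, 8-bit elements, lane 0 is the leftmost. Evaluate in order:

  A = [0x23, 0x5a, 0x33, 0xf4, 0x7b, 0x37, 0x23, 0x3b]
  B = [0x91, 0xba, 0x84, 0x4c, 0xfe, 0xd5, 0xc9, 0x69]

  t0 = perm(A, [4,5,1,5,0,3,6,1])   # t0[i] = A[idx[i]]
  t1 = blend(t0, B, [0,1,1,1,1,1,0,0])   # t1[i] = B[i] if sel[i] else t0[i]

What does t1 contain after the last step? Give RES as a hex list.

RES = [0x7b, 0xba, 0x84, 0x4c, 0xfe, 0xd5, 0x23, 0x5a]

t0 = [0x7b, 0x37, 0x5a, 0x37, 0x23, 0xf4, 0x23, 0x5a]
t1 = [0x7b, 0xba, 0x84, 0x4c, 0xfe, 0xd5, 0x23, 0x5a]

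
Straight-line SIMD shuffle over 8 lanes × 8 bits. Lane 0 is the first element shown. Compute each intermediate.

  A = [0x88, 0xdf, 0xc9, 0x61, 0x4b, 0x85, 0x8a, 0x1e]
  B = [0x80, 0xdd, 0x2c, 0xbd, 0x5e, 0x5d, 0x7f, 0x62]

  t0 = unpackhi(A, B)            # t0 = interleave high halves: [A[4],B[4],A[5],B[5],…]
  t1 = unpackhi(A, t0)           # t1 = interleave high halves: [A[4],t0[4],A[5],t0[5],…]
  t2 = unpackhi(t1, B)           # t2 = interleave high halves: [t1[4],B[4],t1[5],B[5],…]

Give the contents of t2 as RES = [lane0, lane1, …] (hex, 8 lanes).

→ t0 |4b|5e|85|5d|8a|7f|1e|62|
→ t1 |4b|8a|85|7f|8a|1e|1e|62|
→ t2 |8a|5e|1e|5d|1e|7f|62|62|

RES = [ 0x8a  0x5e  0x1e  0x5d  0x1e  0x7f  0x62  0x62 ]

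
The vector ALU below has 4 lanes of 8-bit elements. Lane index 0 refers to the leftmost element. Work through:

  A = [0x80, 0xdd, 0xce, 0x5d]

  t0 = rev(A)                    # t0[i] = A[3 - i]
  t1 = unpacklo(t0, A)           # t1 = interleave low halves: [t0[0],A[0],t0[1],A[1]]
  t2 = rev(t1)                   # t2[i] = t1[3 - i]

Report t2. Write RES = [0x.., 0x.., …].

RES = [0xdd, 0xce, 0x80, 0x5d]

→ t0 |5d|ce|dd|80|
→ t1 |5d|80|ce|dd|
→ t2 |dd|ce|80|5d|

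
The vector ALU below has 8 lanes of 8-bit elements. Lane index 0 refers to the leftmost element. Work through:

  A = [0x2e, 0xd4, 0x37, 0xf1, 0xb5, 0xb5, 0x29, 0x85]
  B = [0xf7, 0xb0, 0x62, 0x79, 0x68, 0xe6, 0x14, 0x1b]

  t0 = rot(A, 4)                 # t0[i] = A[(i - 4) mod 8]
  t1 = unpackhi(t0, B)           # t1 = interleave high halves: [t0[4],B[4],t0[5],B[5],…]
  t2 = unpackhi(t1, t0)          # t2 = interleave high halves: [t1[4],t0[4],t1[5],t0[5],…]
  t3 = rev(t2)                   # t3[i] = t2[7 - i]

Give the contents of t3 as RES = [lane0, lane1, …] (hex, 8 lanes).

  t0: b5 b5 29 85 2e d4 37 f1
  t1: 2e 68 d4 e6 37 14 f1 1b
  t2: 37 2e 14 d4 f1 37 1b f1
  t3: f1 1b 37 f1 d4 14 2e 37

RES = [ 0xf1  0x1b  0x37  0xf1  0xd4  0x14  0x2e  0x37 ]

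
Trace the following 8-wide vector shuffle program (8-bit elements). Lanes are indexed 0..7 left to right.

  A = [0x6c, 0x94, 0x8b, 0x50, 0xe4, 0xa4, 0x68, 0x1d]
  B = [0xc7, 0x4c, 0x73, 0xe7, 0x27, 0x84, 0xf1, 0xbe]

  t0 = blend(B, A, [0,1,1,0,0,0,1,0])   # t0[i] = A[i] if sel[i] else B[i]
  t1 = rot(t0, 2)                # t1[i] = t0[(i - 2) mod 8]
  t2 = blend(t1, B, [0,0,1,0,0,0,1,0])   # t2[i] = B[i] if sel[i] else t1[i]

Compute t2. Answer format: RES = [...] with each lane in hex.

RES = [ 0x68  0xbe  0x73  0x94  0x8b  0xe7  0xf1  0x84 ]

→ t0 |c7|94|8b|e7|27|84|68|be|
→ t1 |68|be|c7|94|8b|e7|27|84|
→ t2 |68|be|73|94|8b|e7|f1|84|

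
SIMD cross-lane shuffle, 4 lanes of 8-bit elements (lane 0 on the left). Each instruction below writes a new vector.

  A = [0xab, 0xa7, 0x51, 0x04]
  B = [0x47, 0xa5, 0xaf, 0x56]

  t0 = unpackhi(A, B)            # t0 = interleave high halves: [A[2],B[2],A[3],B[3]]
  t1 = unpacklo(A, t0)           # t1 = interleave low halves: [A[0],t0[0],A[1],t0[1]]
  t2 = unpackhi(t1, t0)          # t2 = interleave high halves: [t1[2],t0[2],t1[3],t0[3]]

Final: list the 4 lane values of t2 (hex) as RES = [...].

RES = [0xa7, 0x04, 0xaf, 0x56]

t0 = [0x51, 0xaf, 0x04, 0x56]
t1 = [0xab, 0x51, 0xa7, 0xaf]
t2 = [0xa7, 0x04, 0xaf, 0x56]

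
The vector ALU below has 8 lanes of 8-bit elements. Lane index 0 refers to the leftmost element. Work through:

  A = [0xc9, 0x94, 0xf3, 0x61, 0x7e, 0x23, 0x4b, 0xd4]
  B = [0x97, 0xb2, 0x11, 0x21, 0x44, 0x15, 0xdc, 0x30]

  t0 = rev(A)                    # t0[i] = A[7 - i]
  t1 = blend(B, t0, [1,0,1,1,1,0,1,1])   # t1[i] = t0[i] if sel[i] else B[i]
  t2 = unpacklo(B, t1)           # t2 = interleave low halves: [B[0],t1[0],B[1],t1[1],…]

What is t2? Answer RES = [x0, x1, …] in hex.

t0 = [0xd4, 0x4b, 0x23, 0x7e, 0x61, 0xf3, 0x94, 0xc9]
t1 = [0xd4, 0xb2, 0x23, 0x7e, 0x61, 0x15, 0x94, 0xc9]
t2 = [0x97, 0xd4, 0xb2, 0xb2, 0x11, 0x23, 0x21, 0x7e]

RES = [ 0x97  0xd4  0xb2  0xb2  0x11  0x23  0x21  0x7e ]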